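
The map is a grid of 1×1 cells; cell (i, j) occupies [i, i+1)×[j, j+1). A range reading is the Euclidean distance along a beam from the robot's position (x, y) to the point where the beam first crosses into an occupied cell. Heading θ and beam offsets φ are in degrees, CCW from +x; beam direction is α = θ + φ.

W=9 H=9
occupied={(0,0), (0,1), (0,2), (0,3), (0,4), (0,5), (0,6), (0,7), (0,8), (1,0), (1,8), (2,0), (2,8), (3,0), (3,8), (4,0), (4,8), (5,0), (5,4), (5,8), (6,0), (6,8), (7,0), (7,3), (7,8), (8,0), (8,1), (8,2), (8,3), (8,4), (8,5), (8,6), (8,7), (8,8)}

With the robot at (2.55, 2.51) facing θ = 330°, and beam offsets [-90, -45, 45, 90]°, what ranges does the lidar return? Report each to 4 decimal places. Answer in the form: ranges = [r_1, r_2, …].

ranges = [1.7436, 1.5633, 4.6070, 6.3393]

beam 1: φ=-90°, α=240°
  cosα=-0.5000 sinα=-0.8660 | (2,2) | tMaxX 1.1000 tMaxY 0.5889 | tΔX 2.0000 tΔY 1.1547
    t=0.5889 [y] (2,1)
    t=1.1000 [x] (1,1)
    t=1.7436 [y] (1,0) — stop
  → r_1 = 1.7436
beam 2: φ=-45°, α=285°
  cosα=0.2588 sinα=-0.9659 | (2,2) | tMaxX 1.7387 tMaxY 0.5280 | tΔX 3.8637 tΔY 1.0353
    t=0.5280 [y] (2,1)
    t=1.5633 [y] (2,0) — stop
  → r_2 = 1.5633
beam 3: φ=45°, α=15°
  cosα=0.9659 sinα=0.2588 | (2,2) | tMaxX 0.4659 tMaxY 1.8932 | tΔX 1.0353 tΔY 3.8637
    t=0.4659 [x] (3,2)
    t=1.5012 [x] (4,2)
    t=1.8932 [y] (4,3)
    t=2.5364 [x] (5,3)
    t=3.5717 [x] (6,3)
    t=4.6070 [x] (7,3) — stop
  → r_3 = 4.6070
beam 4: φ=90°, α=60°
  cosα=0.5000 sinα=0.8660 | (2,2) | tMaxX 0.9000 tMaxY 0.5658 | tΔX 2.0000 tΔY 1.1547
    t=0.5658 [y] (2,3)
    t=0.9000 [x] (3,3)
    t=1.7205 [y] (3,4)
    t=2.8752 [y] (3,5)
    t=2.9000 [x] (4,5)
    t=4.0299 [y] (4,6)
    t=4.9000 [x] (5,6)
    t=5.1846 [y] (5,7)
    t=6.3393 [y] (5,8) — stop
  → r_4 = 6.3393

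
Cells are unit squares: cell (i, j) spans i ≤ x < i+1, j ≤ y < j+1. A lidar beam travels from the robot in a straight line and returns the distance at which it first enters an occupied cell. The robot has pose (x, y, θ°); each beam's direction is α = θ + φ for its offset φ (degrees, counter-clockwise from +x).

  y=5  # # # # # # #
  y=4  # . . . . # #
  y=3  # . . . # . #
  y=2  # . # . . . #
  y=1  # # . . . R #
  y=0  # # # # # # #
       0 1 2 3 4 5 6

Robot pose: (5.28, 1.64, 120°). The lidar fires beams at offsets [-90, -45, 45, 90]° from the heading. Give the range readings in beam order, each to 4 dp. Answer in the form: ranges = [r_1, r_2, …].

ranges = [0.8314, 2.4433, 2.3604, 1.2800]

beam 1: φ=-90°, α=30°
  d=(0.8660,0.5000)  start (5,1)  tX=0.8314 tY=0.7200  stride 1/|dx|=1.1547 1/|dy|=2.0000
    cross y-line → (5,2), t=0.7200
    cross x-line → (6,2), t=0.8314 (wall)
  → r_1 = 0.8314
beam 2: φ=-45°, α=75°
  d=(0.2588,0.9659)  start (5,1)  tX=2.7819 tY=0.3727  stride 1/|dx|=3.8637 1/|dy|=1.0353
    cross y-line → (5,2), t=0.3727
    cross y-line → (5,3), t=1.4080
    cross y-line → (5,4), t=2.4433 (wall)
  → r_2 = 2.4433
beam 3: φ=45°, α=165°
  d=(-0.9659,0.2588)  start (5,1)  tX=0.2899 tY=1.3909  stride 1/|dx|=1.0353 1/|dy|=3.8637
    cross x-line → (4,1), t=0.2899
    cross x-line → (3,1), t=1.3252
    cross y-line → (3,2), t=1.3909
    cross x-line → (2,2), t=2.3604 (wall)
  → r_3 = 2.3604
beam 4: φ=90°, α=210°
  d=(-0.8660,-0.5000)  start (5,1)  tX=0.3233 tY=1.2800  stride 1/|dx|=1.1547 1/|dy|=2.0000
    cross x-line → (4,1), t=0.3233
    cross y-line → (4,0), t=1.2800 (wall)
  → r_4 = 1.2800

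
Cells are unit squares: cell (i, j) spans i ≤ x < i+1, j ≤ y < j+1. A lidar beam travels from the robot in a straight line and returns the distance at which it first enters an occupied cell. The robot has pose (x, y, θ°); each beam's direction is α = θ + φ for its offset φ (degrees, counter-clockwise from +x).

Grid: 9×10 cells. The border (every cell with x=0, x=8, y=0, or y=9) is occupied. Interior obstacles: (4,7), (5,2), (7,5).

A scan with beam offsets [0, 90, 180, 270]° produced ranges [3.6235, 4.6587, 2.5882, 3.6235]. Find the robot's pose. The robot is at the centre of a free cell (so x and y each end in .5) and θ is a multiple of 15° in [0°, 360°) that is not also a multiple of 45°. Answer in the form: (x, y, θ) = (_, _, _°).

Candidates: 53 free-cell centres × 16 headings = 848 poses. Raycast each; keep the one whose scan matches to 4 dp.
  (7.5, 4.5, 75°): beam 1 = 0.5176 ≠ 3.6235 ✗
  (3.5, 1.5, 120°): beam 1 = 5.0000 ≠ 3.6235 ✗
  (2.5, 8.5, 330°): beam 1 = 1.7321 ≠ 3.6235 ✗
  (4.5, 2.5, 240°): beam 1 = 1.7321 ≠ 3.6235 ✗
  …
  (3.5, 4.5, 15°): r_1=3.6235, r_2=4.6587, r_3=2.5882, r_4=3.6235 — all match ✓
Only this pose fits every beam.

(x, y, θ) = (3.5, 4.5, 15°)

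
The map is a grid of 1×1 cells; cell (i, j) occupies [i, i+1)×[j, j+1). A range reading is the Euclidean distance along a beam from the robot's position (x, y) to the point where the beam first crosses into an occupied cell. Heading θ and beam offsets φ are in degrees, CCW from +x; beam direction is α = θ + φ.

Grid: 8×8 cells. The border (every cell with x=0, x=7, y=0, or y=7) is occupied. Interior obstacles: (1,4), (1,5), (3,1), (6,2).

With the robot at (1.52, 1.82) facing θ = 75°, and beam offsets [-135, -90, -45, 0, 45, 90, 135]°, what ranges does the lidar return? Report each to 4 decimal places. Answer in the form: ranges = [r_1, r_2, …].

ranges = [0.9469, 1.5322, 6.3278, 5.3627, 1.0400, 0.5383, 0.6004]

beam 1: φ=-135°, α=300°
  d=(0.5000,-0.8660)  start (1,1)  tX=0.9600 tY=0.9469  stride 1/|dx|=2.0000 1/|dy|=1.1547
    cross y-line → (1,0), t=0.9469 (wall)
  → r_1 = 0.9469
beam 2: φ=-90°, α=345°
  d=(0.9659,-0.2588)  start (1,1)  tX=0.4969 tY=3.1682  stride 1/|dx|=1.0353 1/|dy|=3.8637
    cross x-line → (2,1), t=0.4969
    cross x-line → (3,1), t=1.5322 (wall)
  → r_2 = 1.5322
beam 3: φ=-45°, α=30°
  d=(0.8660,0.5000)  start (1,1)  tX=0.5543 tY=0.3600  stride 1/|dx|=1.1547 1/|dy|=2.0000
    cross y-line → (1,2), t=0.3600
    cross x-line → (2,2), t=0.5543
    cross x-line → (3,2), t=1.7090
    cross y-line → (3,3), t=2.3600
    cross x-line → (4,3), t=2.8637
    cross x-line → (5,3), t=4.0184
    cross y-line → (5,4), t=4.3600
    cross x-line → (6,4), t=5.1731
    cross x-line → (7,4), t=6.3278 (wall)
  → r_3 = 6.3278
beam 4: φ=0°, α=75°
  d=(0.2588,0.9659)  start (1,1)  tX=1.8546 tY=0.1863  stride 1/|dx|=3.8637 1/|dy|=1.0353
    cross y-line → (1,2), t=0.1863
    cross y-line → (1,3), t=1.2216
    cross x-line → (2,3), t=1.8546
    cross y-line → (2,4), t=2.2569
    cross y-line → (2,5), t=3.2922
    cross y-line → (2,6), t=4.3275
    cross y-line → (2,7), t=5.3627 (wall)
  → r_4 = 5.3627
beam 5: φ=45°, α=120°
  d=(-0.5000,0.8660)  start (1,1)  tX=1.0400 tY=0.2078  stride 1/|dx|=2.0000 1/|dy|=1.1547
    cross y-line → (1,2), t=0.2078
    cross x-line → (0,2), t=1.0400 (wall)
  → r_5 = 1.0400
beam 6: φ=90°, α=165°
  d=(-0.9659,0.2588)  start (1,1)  tX=0.5383 tY=0.6955  stride 1/|dx|=1.0353 1/|dy|=3.8637
    cross x-line → (0,1), t=0.5383 (wall)
  → r_6 = 0.5383
beam 7: φ=135°, α=210°
  d=(-0.8660,-0.5000)  start (1,1)  tX=0.6004 tY=1.6400  stride 1/|dx|=1.1547 1/|dy|=2.0000
    cross x-line → (0,1), t=0.6004 (wall)
  → r_7 = 0.6004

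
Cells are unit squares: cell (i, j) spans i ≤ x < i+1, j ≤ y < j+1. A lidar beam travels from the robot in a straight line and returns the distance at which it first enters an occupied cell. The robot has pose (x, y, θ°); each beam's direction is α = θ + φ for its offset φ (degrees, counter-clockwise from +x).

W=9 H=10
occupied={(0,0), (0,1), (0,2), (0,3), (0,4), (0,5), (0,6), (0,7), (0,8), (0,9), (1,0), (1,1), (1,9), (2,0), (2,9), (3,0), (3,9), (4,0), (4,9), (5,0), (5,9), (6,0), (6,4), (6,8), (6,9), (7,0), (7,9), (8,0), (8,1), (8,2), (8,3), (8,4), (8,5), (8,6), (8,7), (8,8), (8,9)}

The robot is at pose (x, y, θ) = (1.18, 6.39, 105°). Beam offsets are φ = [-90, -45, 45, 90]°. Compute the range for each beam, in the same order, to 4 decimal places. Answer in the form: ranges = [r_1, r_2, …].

ranges = [7.0606, 3.0138, 0.2078, 0.1863]

beam 1: φ=-90°, α=15°
  cosα=0.9659 sinα=0.2588 | (1,6) | tMaxX 0.8489 tMaxY 2.3569 | tΔX 1.0353 tΔY 3.8637
    t=0.8489 [x] (2,6)
    t=1.8842 [x] (3,6)
    t=2.3569 [y] (3,7)
    t=2.9195 [x] (4,7)
    t=3.9548 [x] (5,7)
    t=4.9900 [x] (6,7)
    t=6.0253 [x] (7,7)
    t=6.2206 [y] (7,8)
    t=7.0606 [x] (8,8) — stop
  → r_1 = 7.0606
beam 2: φ=-45°, α=60°
  cosα=0.5000 sinα=0.8660 | (1,6) | tMaxX 1.6400 tMaxY 0.7044 | tΔX 2.0000 tΔY 1.1547
    t=0.7044 [y] (1,7)
    t=1.6400 [x] (2,7)
    t=1.8591 [y] (2,8)
    t=3.0138 [y] (2,9) — stop
  → r_2 = 3.0138
beam 3: φ=45°, α=150°
  cosα=-0.8660 sinα=0.5000 | (1,6) | tMaxX 0.2078 tMaxY 1.2200 | tΔX 1.1547 tΔY 2.0000
    t=0.2078 [x] (0,6) — stop
  → r_3 = 0.2078
beam 4: φ=90°, α=195°
  cosα=-0.9659 sinα=-0.2588 | (1,6) | tMaxX 0.1863 tMaxY 1.5068 | tΔX 1.0353 tΔY 3.8637
    t=0.1863 [x] (0,6) — stop
  → r_4 = 0.1863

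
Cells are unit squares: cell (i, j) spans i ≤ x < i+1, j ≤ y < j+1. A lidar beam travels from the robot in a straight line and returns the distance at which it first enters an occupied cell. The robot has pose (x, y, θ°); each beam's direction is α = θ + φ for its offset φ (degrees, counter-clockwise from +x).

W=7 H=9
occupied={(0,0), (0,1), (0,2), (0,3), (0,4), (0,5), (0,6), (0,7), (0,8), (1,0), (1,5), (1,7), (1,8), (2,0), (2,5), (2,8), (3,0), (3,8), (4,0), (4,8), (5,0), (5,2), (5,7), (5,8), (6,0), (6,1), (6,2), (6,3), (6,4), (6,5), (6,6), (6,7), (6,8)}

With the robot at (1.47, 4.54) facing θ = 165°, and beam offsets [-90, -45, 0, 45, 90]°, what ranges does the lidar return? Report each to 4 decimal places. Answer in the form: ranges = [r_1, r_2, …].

ranges = [0.4762, 0.5312, 0.4866, 0.5427, 1.8159]

beam 1: φ=-90°, α=75°
  direction (0.2588, 0.9659); cell (1,4); t to first gridline: x 2.0478, y 0.4762 (then +3.8637 / +1.0353)
    (1,5) via y @ 0.4762  # hit
  → r_1 = 0.4762
beam 2: φ=-45°, α=120°
  direction (-0.5000, 0.8660); cell (1,4); t to first gridline: x 0.9400, y 0.5312 (then +2.0000 / +1.1547)
    (1,5) via y @ 0.5312  # hit
  → r_2 = 0.5312
beam 3: φ=0°, α=165°
  direction (-0.9659, 0.2588); cell (1,4); t to first gridline: x 0.4866, y 1.7773 (then +1.0353 / +3.8637)
    (0,4) via x @ 0.4866  # hit
  → r_3 = 0.4866
beam 4: φ=45°, α=210°
  direction (-0.8660, -0.5000); cell (1,4); t to first gridline: x 0.5427, y 1.0800 (then +1.1547 / +2.0000)
    (0,4) via x @ 0.5427  # hit
  → r_4 = 0.5427
beam 5: φ=90°, α=255°
  direction (-0.2588, -0.9659); cell (1,4); t to first gridline: x 1.8159, y 0.5590 (then +3.8637 / +1.0353)
    (1,3) via y @ 0.5590
    (1,2) via y @ 1.5943
    (0,2) via x @ 1.8159  # hit
  → r_5 = 1.8159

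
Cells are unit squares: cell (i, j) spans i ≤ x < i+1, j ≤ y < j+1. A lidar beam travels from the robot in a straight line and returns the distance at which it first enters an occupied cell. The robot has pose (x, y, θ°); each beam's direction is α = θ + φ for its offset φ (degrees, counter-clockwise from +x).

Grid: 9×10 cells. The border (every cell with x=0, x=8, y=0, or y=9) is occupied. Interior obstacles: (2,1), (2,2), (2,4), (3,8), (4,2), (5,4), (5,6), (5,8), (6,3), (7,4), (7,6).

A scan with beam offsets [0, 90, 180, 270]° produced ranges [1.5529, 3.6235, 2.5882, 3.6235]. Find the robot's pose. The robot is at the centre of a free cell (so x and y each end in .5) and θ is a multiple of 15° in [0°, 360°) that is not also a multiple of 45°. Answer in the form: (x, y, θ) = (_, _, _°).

(x, y, θ) = (4.5, 7.5, 105°)

Enumerate (i+0.5, j+0.5, θ) over the 45 free cells and 16 admissible headings. For each, cast all 4 beams and compare to the given ranges.
  (6.5, 1.5, 60°): beam 1 = 2.8868 ≠ 1.5529 ✗
  (4.5, 8.5, 60°): beam 1 = 0.5774 ≠ 1.5529 ✗
  (6.5, 2.5, 60°): beam 1 = 0.5774 ≠ 1.5529 ✗
  (1.5, 3.5, 240°): beam 1 = 1.0000 ≠ 1.5529 ✗
  …
  (4.5, 7.5, 105°): r_1=1.5529, r_2=3.6235, r_3=2.5882, r_4=3.6235 — all match ✓
No second candidate reproduces the full scan.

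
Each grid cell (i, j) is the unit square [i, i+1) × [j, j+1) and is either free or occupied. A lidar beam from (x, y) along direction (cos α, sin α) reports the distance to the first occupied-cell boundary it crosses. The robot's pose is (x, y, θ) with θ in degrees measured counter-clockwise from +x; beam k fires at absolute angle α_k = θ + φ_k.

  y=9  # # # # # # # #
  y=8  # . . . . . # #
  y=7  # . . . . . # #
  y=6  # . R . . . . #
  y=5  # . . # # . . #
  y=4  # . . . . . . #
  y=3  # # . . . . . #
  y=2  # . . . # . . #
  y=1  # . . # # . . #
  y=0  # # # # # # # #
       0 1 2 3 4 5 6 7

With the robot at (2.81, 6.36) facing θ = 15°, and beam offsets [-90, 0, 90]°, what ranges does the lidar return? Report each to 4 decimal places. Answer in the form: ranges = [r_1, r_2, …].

beam 1: φ=-90°, α=285°
  dir = (cos 285°, sin 285°) = (0.2588, -0.9659); from cell (2,6)
  next x-line at t=0.7341, next y-line at t=0.3727; Δt_x=3.8637, Δt_y=1.0353
    y: enter (2,5) at t=0.3727
    x: enter (3,5) at t=0.7341 ← occupied
  → r_1 = 0.7341
beam 2: φ=0°, α=15°
  dir = (cos 15°, sin 15°) = (0.9659, 0.2588); from cell (2,6)
  next x-line at t=0.1967, next y-line at t=2.4728; Δt_x=1.0353, Δt_y=3.8637
    x: enter (3,6) at t=0.1967
    x: enter (4,6) at t=1.2320
    x: enter (5,6) at t=2.2673
    y: enter (5,7) at t=2.4728
    x: enter (6,7) at t=3.3025 ← occupied
  → r_2 = 3.3025
beam 3: φ=90°, α=105°
  dir = (cos 105°, sin 105°) = (-0.2588, 0.9659); from cell (2,6)
  next x-line at t=3.1296, next y-line at t=0.6626; Δt_x=3.8637, Δt_y=1.0353
    y: enter (2,7) at t=0.6626
    y: enter (2,8) at t=1.6979
    y: enter (2,9) at t=2.7331 ← occupied
  → r_3 = 2.7331

ranges = [0.7341, 3.3025, 2.7331]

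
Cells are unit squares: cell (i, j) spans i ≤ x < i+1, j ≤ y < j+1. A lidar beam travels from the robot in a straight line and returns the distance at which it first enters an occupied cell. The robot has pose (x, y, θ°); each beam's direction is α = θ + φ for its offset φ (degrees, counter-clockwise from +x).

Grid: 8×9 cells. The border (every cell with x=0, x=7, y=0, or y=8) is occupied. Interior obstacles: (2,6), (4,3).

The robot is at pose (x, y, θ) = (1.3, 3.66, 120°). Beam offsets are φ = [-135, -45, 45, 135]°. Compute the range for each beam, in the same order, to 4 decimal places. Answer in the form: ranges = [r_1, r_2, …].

beam 1: φ=-135°, α=345°
  d=(0.9659,-0.2588)  start (1,3)  tX=0.7247 tY=2.5500  stride 1/|dx|=1.0353 1/|dy|=3.8637
    cross x-line → (2,3), t=0.7247
    cross x-line → (3,3), t=1.7600
    cross y-line → (3,2), t=2.5500
    cross x-line → (4,2), t=2.7952
    cross x-line → (5,2), t=3.8305
    cross x-line → (6,2), t=4.8658
    cross x-line → (7,2), t=5.9011 (wall)
  → r_1 = 5.9011
beam 2: φ=-45°, α=75°
  d=(0.2588,0.9659)  start (1,3)  tX=2.7046 tY=0.3520  stride 1/|dx|=3.8637 1/|dy|=1.0353
    cross y-line → (1,4), t=0.3520
    cross y-line → (1,5), t=1.3873
    cross y-line → (1,6), t=2.4225
    cross x-line → (2,6), t=2.7046 (wall)
  → r_2 = 2.7046
beam 3: φ=45°, α=165°
  d=(-0.9659,0.2588)  start (1,3)  tX=0.3106 tY=1.3137  stride 1/|dx|=1.0353 1/|dy|=3.8637
    cross x-line → (0,3), t=0.3106 (wall)
  → r_3 = 0.3106
beam 4: φ=135°, α=255°
  d=(-0.2588,-0.9659)  start (1,3)  tX=1.1591 tY=0.6833  stride 1/|dx|=3.8637 1/|dy|=1.0353
    cross y-line → (1,2), t=0.6833
    cross x-line → (0,2), t=1.1591 (wall)
  → r_4 = 1.1591

ranges = [5.9011, 2.7046, 0.3106, 1.1591]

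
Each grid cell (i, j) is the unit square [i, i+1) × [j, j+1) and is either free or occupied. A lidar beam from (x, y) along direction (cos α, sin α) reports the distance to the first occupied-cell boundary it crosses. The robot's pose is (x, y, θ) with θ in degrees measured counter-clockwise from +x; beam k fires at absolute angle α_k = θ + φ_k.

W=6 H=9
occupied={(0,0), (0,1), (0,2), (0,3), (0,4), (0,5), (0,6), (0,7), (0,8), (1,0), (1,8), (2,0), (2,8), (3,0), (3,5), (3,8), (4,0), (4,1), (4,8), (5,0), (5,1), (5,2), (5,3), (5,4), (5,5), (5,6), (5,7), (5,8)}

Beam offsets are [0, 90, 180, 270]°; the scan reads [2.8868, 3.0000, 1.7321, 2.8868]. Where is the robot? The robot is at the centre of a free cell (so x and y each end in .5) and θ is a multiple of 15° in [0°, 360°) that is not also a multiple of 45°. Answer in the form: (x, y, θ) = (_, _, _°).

The pose lattice has 26·16 = 416 candidates. Test each by forward raycasting.
  (3.5, 7.5, 240°): beam 1 = 5.0000 ≠ 2.8868 ✗
  (3.5, 4.5, 120°): beam 1 = 0.5774 ≠ 2.8868 ✗
  (1.5, 6.5, 15°): beam 1 = 3.6235 ≠ 2.8868 ✗
  (1.5, 5.5, 240°): beam 1 = 1.0000 ≠ 2.8868 ✗
  …
  (2.5, 3.5, 30°): r_1=2.8868, r_2=3.0000, r_3=1.7321, r_4=2.8868 — all match ✓
No second candidate reproduces the full scan.

(x, y, θ) = (2.5, 3.5, 30°)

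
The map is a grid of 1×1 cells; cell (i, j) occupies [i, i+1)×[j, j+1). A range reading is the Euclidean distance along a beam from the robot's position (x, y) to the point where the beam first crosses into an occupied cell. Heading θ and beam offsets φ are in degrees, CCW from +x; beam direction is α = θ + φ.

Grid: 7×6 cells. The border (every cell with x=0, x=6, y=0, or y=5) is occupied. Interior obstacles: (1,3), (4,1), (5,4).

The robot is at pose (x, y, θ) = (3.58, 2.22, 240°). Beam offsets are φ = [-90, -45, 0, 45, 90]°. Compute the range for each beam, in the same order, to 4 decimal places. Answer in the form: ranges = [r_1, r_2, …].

beam 1: φ=-90°, α=150°
  dir = (cos 150°, sin 150°) = (-0.8660, 0.5000); from cell (3,2)
  next x-line at t=0.6697, next y-line at t=1.5600; Δt_x=1.1547, Δt_y=2.0000
    x: enter (2,2) at t=0.6697
    y: enter (2,3) at t=1.5600
    x: enter (1,3) at t=1.8244 ← occupied
  → r_1 = 1.8244
beam 2: φ=-45°, α=195°
  dir = (cos 195°, sin 195°) = (-0.9659, -0.2588); from cell (3,2)
  next x-line at t=0.6005, next y-line at t=0.8500; Δt_x=1.0353, Δt_y=3.8637
    x: enter (2,2) at t=0.6005
    y: enter (2,1) at t=0.8500
    x: enter (1,1) at t=1.6357
    x: enter (0,1) at t=2.6710 ← occupied
  → r_2 = 2.6710
beam 3: φ=0°, α=240°
  dir = (cos 240°, sin 240°) = (-0.5000, -0.8660); from cell (3,2)
  next x-line at t=1.1600, next y-line at t=0.2540; Δt_x=2.0000, Δt_y=1.1547
    y: enter (3,1) at t=0.2540
    x: enter (2,1) at t=1.1600
    y: enter (2,0) at t=1.4087 ← occupied
  → r_3 = 1.4087
beam 4: φ=45°, α=285°
  dir = (cos 285°, sin 285°) = (0.2588, -0.9659); from cell (3,2)
  next x-line at t=1.6228, next y-line at t=0.2278; Δt_x=3.8637, Δt_y=1.0353
    y: enter (3,1) at t=0.2278
    y: enter (3,0) at t=1.2630 ← occupied
  → r_4 = 1.2630
beam 5: φ=90°, α=330°
  dir = (cos 330°, sin 330°) = (0.8660, -0.5000); from cell (3,2)
  next x-line at t=0.4850, next y-line at t=0.4400; Δt_x=1.1547, Δt_y=2.0000
    y: enter (3,1) at t=0.4400
    x: enter (4,1) at t=0.4850 ← occupied
  → r_5 = 0.4850

ranges = [1.8244, 2.6710, 1.4087, 1.2630, 0.4850]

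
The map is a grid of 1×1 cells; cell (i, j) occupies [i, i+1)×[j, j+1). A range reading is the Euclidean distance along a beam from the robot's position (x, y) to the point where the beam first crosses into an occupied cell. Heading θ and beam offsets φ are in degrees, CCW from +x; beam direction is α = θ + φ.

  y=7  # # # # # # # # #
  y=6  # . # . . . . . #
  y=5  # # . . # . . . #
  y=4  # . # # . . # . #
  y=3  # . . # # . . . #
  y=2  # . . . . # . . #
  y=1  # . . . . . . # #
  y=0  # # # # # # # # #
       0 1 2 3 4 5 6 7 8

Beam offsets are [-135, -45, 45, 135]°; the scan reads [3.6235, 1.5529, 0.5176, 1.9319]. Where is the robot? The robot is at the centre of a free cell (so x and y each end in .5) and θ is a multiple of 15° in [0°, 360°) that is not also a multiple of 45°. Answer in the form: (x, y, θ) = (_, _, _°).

Enumerate (i+0.5, j+0.5, θ) over the 32 free cells and 16 admissible headings. For each, cast all 4 beams and compare to the given ranges.
  (1.5, 3.5, 300°): beam 1 = 0.5176 ≠ 3.6235 ✗
  (3.5, 5.5, 240°): beam 1 = 1.5529 ≠ 3.6235 ✗
  (2.5, 5.5, 105°): beam 1 = 1.0000 ≠ 3.6235 ✗
  …
  (7.5, 3.5, 300°): r_1=3.6235, r_2=1.5529, r_3=0.5176, r_4=1.9319 — all match ✓
Unique over the lattice → pose = (7.5, 3.5, 300°).

(x, y, θ) = (7.5, 3.5, 300°)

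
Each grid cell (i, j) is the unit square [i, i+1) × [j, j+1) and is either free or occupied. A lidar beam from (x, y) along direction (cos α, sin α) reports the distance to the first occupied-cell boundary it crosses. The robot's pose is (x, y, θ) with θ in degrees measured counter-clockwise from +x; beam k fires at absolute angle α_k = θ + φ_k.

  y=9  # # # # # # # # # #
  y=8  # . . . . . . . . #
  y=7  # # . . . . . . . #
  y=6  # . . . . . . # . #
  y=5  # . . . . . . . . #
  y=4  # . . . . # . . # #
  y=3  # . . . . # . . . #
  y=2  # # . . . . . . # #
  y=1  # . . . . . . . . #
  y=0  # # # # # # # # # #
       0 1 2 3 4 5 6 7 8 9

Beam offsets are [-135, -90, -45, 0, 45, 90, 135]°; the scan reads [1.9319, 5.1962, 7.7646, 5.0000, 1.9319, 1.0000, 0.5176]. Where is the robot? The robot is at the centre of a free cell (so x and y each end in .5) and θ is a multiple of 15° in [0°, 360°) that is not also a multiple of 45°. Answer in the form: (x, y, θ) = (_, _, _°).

Candidates: 57 free-cell centres × 16 headings = 912 poses. Raycast each; keep the one whose scan matches to 4 dp.
  (4.5, 4.5, 15°): beam 1 = 4.0415 ≠ 1.9319 ✗
  (5.5, 6.5, 330°): beam 1 = 4.6587 ≠ 1.9319 ✗
  (2.5, 6.5, 240°): beam 1 = 2.5882 ≠ 1.9319 ✗
  (4.5, 3.5, 165°): beam 1 = 0.5774 ≠ 1.9319 ✗
  (5.5, 7.5, 285°): beam 1 = 3.0000 ≠ 1.9319 ✗
  …
  (3.5, 1.5, 120°): r_1=1.9319, r_2=5.1962, r_3=7.7646, r_4=5.0000, r_5=1.9319, r_6=1.0000, r_7=0.5176 — all match ✓
No second candidate reproduces the full scan.

(x, y, θ) = (3.5, 1.5, 120°)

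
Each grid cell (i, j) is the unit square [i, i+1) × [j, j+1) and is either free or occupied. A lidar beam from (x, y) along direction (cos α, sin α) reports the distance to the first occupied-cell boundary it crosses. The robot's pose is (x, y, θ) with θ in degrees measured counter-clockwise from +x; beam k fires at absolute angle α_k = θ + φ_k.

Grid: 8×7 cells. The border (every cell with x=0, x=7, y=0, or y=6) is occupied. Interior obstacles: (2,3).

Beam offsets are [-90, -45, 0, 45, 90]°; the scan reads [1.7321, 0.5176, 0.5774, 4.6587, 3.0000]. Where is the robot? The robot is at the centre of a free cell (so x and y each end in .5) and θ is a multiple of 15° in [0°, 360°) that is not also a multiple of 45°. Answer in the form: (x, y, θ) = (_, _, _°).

The pose lattice has 29·16 = 464 candidates. Test each by forward raycasting.
  (6.5, 1.5, 285°): beam 1 = 1.9319 ≠ 1.7321 ✗
  (6.5, 5.5, 120°): beam 1 = 0.5774 ≠ 1.7321 ✗
  (3.5, 3.5, 345°): beam 1 = 2.5882 ≠ 1.7321 ✗
  (1.5, 5.5, 60°): beam 1 = 6.3509 ≠ 1.7321 ✗
  …
  (2.5, 4.5, 300°): r_1=1.7321, r_2=0.5176, r_3=0.5774, r_4=4.6587, r_5=3.0000 — all match ✓
Only this pose fits every beam.

(x, y, θ) = (2.5, 4.5, 300°)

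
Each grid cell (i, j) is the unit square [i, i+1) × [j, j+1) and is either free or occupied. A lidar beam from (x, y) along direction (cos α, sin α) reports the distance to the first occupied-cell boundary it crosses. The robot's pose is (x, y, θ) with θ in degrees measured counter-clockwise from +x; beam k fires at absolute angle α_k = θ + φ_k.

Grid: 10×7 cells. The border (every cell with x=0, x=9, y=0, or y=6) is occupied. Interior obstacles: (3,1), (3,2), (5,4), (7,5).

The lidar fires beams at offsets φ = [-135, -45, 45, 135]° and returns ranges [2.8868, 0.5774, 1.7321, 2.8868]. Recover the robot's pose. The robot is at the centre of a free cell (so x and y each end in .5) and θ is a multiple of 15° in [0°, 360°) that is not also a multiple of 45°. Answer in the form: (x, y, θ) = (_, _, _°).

(x, y, θ) = (3.5, 3.5, 345°)

Candidates: 36 free-cell centres × 16 headings = 576 poses. Raycast each; keep the one whose scan matches to 4 dp.
  (1.5, 1.5, 210°): beam 1 = 4.6587 ≠ 2.8868 ✗
  (6.5, 2.5, 120°): beam 1 = 2.5882 ≠ 2.8868 ✗
  (1.5, 5.5, 240°): beam 1 = 0.5176 ≠ 2.8868 ✗
  (2.5, 4.5, 105°): beam 1 = 7.0000 ≠ 2.8868 ✗
  …
  (3.5, 3.5, 345°): r_1=2.8868, r_2=0.5774, r_3=1.7321, r_4=2.8868 — all match ✓
Only this pose fits every beam.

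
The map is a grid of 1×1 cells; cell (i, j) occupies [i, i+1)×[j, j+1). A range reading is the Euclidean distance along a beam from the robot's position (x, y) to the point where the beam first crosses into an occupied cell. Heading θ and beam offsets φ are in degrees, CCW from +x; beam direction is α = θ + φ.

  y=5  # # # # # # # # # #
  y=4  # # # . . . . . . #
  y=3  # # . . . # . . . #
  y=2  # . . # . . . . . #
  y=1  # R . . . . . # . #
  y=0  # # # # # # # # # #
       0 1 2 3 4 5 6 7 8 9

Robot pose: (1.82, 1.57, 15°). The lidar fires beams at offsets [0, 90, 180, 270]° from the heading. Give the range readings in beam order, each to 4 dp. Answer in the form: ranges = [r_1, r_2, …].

beam 1: φ=0°, α=15°
  dir = (cos 15°, sin 15°) = (0.9659, 0.2588); from cell (1,1)
  next x-line at t=0.1863, next y-line at t=1.6614; Δt_x=1.0353, Δt_y=3.8637
    x: enter (2,1) at t=0.1863
    x: enter (3,1) at t=1.2216
    y: enter (3,2) at t=1.6614 ← occupied
  → r_1 = 1.6614
beam 2: φ=90°, α=105°
  dir = (cos 105°, sin 105°) = (-0.2588, 0.9659); from cell (1,1)
  next x-line at t=3.1682, next y-line at t=0.4452; Δt_x=3.8637, Δt_y=1.0353
    y: enter (1,2) at t=0.4452
    y: enter (1,3) at t=1.4804 ← occupied
  → r_2 = 1.4804
beam 3: φ=180°, α=195°
  dir = (cos 195°, sin 195°) = (-0.9659, -0.2588); from cell (1,1)
  next x-line at t=0.8489, next y-line at t=2.2023; Δt_x=1.0353, Δt_y=3.8637
    x: enter (0,1) at t=0.8489 ← occupied
  → r_3 = 0.8489
beam 4: φ=270°, α=285°
  dir = (cos 285°, sin 285°) = (0.2588, -0.9659); from cell (1,1)
  next x-line at t=0.6955, next y-line at t=0.5901; Δt_x=3.8637, Δt_y=1.0353
    y: enter (1,0) at t=0.5901 ← occupied
  → r_4 = 0.5901

ranges = [1.6614, 1.4804, 0.8489, 0.5901]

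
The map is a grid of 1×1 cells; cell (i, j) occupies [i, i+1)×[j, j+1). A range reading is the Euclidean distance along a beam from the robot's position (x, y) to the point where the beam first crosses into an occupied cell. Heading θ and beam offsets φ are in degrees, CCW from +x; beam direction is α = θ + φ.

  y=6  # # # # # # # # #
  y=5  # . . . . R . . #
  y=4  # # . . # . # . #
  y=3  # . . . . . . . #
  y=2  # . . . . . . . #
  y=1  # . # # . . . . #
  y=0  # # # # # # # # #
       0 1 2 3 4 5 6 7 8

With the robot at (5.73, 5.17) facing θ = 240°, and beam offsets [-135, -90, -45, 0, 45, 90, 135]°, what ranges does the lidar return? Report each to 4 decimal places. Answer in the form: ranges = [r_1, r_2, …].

beam 1: φ=-135°, α=105°
  dir = (cos 105°, sin 105°) = (-0.2588, 0.9659); from cell (5,5)
  next x-line at t=2.8205, next y-line at t=0.8593; Δt_x=3.8637, Δt_y=1.0353
    y: enter (5,6) at t=0.8593 ← occupied
  → r_1 = 0.8593
beam 2: φ=-90°, α=150°
  dir = (cos 150°, sin 150°) = (-0.8660, 0.5000); from cell (5,5)
  next x-line at t=0.8429, next y-line at t=1.6600; Δt_x=1.1547, Δt_y=2.0000
    x: enter (4,5) at t=0.8429
    y: enter (4,6) at t=1.6600 ← occupied
  → r_2 = 1.6600
beam 3: φ=-45°, α=195°
  dir = (cos 195°, sin 195°) = (-0.9659, -0.2588); from cell (5,5)
  next x-line at t=0.7558, next y-line at t=0.6568; Δt_x=1.0353, Δt_y=3.8637
    y: enter (5,4) at t=0.6568
    x: enter (4,4) at t=0.7558 ← occupied
  → r_3 = 0.7558
beam 4: φ=0°, α=240°
  dir = (cos 240°, sin 240°) = (-0.5000, -0.8660); from cell (5,5)
  next x-line at t=1.4600, next y-line at t=0.1963; Δt_x=2.0000, Δt_y=1.1547
    y: enter (5,4) at t=0.1963
    y: enter (5,3) at t=1.3510
    x: enter (4,3) at t=1.4600
    y: enter (4,2) at t=2.5057
    x: enter (3,2) at t=3.4600
    y: enter (3,1) at t=3.6604 ← occupied
  → r_4 = 3.6604
beam 5: φ=45°, α=285°
  dir = (cos 285°, sin 285°) = (0.2588, -0.9659); from cell (5,5)
  next x-line at t=1.0432, next y-line at t=0.1760; Δt_x=3.8637, Δt_y=1.0353
    y: enter (5,4) at t=0.1760
    x: enter (6,4) at t=1.0432 ← occupied
  → r_5 = 1.0432
beam 6: φ=90°, α=330°
  dir = (cos 330°, sin 330°) = (0.8660, -0.5000); from cell (5,5)
  next x-line at t=0.3118, next y-line at t=0.3400; Δt_x=1.1547, Δt_y=2.0000
    x: enter (6,5) at t=0.3118
    y: enter (6,4) at t=0.3400 ← occupied
  → r_6 = 0.3400
beam 7: φ=135°, α=15°
  dir = (cos 15°, sin 15°) = (0.9659, 0.2588); from cell (5,5)
  next x-line at t=0.2795, next y-line at t=3.2069; Δt_x=1.0353, Δt_y=3.8637
    x: enter (6,5) at t=0.2795
    x: enter (7,5) at t=1.3148
    x: enter (8,5) at t=2.3501 ← occupied
  → r_7 = 2.3501

ranges = [0.8593, 1.6600, 0.7558, 3.6604, 1.0432, 0.3400, 2.3501]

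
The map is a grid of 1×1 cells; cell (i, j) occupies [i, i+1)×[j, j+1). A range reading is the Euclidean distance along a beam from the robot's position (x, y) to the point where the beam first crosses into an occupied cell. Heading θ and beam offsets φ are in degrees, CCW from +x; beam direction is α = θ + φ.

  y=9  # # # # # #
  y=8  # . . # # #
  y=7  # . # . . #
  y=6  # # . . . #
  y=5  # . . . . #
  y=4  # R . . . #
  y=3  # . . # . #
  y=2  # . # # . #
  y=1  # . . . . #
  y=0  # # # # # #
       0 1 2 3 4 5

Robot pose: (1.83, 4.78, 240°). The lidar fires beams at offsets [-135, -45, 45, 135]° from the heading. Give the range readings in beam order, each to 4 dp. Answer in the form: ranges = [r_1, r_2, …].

ranges = [1.2630, 0.8593, 1.8428, 3.2818]

beam 1: φ=-135°, α=105°
  direction (-0.2588, 0.9659); cell (1,4); t to first gridline: x 3.2069, y 0.2278 (then +3.8637 / +1.0353)
    (1,5) via y @ 0.2278
    (1,6) via y @ 1.2630  # hit
  → r_1 = 1.2630
beam 2: φ=-45°, α=195°
  direction (-0.9659, -0.2588); cell (1,4); t to first gridline: x 0.8593, y 3.0137 (then +1.0353 / +3.8637)
    (0,4) via x @ 0.8593  # hit
  → r_2 = 0.8593
beam 3: φ=45°, α=285°
  direction (0.2588, -0.9659); cell (1,4); t to first gridline: x 0.6568, y 0.8075 (then +3.8637 / +1.0353)
    (2,4) via x @ 0.6568
    (2,3) via y @ 0.8075
    (2,2) via y @ 1.8428  # hit
  → r_3 = 1.8428
beam 4: φ=135°, α=15°
  direction (0.9659, 0.2588); cell (1,4); t to first gridline: x 0.1760, y 0.8500 (then +1.0353 / +3.8637)
    (2,4) via x @ 0.1760
    (2,5) via y @ 0.8500
    (3,5) via x @ 1.2113
    (4,5) via x @ 2.2465
    (5,5) via x @ 3.2818  # hit
  → r_4 = 3.2818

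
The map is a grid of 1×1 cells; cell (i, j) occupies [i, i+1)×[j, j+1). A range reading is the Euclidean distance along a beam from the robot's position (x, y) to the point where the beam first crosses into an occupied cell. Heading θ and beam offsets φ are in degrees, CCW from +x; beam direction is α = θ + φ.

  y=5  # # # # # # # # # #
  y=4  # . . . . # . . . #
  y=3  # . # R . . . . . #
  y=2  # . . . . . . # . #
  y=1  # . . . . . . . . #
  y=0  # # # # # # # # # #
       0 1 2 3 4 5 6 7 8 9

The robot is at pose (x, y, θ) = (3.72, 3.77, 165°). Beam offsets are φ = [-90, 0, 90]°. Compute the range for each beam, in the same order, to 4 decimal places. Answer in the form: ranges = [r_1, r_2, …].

beam 1: φ=-90°, α=75°
  d=(0.2588,0.9659)  start (3,3)  tX=1.0818 tY=0.2381  stride 1/|dx|=3.8637 1/|dy|=1.0353
    cross y-line → (3,4), t=0.2381
    cross x-line → (4,4), t=1.0818
    cross y-line → (4,5), t=1.2734 (wall)
  → r_1 = 1.2734
beam 2: φ=0°, α=165°
  d=(-0.9659,0.2588)  start (3,3)  tX=0.7454 tY=0.8887  stride 1/|dx|=1.0353 1/|dy|=3.8637
    cross x-line → (2,3), t=0.7454 (wall)
  → r_2 = 0.7454
beam 3: φ=90°, α=255°
  d=(-0.2588,-0.9659)  start (3,3)  tX=2.7819 tY=0.7972  stride 1/|dx|=3.8637 1/|dy|=1.0353
    cross y-line → (3,2), t=0.7972
    cross y-line → (3,1), t=1.8324
    cross x-line → (2,1), t=2.7819
    cross y-line → (2,0), t=2.8677 (wall)
  → r_3 = 2.8677

ranges = [1.2734, 0.7454, 2.8677]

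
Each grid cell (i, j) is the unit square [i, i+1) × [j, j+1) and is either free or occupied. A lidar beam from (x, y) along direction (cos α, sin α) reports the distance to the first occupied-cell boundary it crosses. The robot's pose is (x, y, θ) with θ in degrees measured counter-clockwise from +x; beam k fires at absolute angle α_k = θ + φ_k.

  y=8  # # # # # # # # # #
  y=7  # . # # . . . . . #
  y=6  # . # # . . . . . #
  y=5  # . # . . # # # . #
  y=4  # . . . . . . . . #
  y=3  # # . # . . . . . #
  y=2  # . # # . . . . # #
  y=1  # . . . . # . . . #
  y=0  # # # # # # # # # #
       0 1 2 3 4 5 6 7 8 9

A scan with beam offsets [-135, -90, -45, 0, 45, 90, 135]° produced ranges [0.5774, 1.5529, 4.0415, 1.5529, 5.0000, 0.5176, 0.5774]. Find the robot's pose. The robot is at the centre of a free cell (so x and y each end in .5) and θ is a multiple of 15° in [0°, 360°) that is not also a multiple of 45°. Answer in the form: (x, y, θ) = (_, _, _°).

Enumerate (i+0.5, j+0.5, θ) over the 42 free cells and 16 admissible headings. For each, cast all 7 beams and compare to the given ranges.
  (5.5, 3.5, 330°): beam 1 = 1.5529 ≠ 0.5774 ✗
  (7.5, 7.5, 300°): beam 1 = 1.9319 ≠ 0.5774 ✗
  (5.5, 3.5, 120°): beam 1 = 2.5882 ≠ 0.5774 ✗
  (8.5, 1.5, 345°): beam 1 = 1.0000 ≠ 0.5774 ✗
  …
  (3.5, 5.5, 345°): r_1=0.5774, r_2=1.5529, r_3=4.0415, r_4=1.5529, r_5=5.0000, r_6=0.5176, r_7=0.5774 — all match ✓
No second candidate reproduces the full scan.

(x, y, θ) = (3.5, 5.5, 345°)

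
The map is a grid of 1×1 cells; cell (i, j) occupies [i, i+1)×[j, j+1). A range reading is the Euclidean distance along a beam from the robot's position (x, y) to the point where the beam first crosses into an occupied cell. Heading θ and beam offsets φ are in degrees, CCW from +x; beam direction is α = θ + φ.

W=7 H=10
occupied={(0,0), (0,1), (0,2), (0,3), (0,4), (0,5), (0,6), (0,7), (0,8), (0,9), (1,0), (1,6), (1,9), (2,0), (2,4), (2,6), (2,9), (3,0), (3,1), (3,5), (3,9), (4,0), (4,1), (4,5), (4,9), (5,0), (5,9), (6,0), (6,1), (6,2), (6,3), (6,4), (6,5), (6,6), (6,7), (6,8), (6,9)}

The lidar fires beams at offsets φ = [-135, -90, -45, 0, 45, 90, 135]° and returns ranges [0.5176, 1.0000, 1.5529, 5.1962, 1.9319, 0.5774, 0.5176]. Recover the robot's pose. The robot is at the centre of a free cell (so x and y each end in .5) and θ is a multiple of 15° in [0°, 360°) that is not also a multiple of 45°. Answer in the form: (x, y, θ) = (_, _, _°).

(x, y, θ) = (1.5, 8.5, 330°)

Enumerate (i+0.5, j+0.5, θ) over the 33 free cells and 16 admissible headings. For each, cast all 7 beams and compare to the given ranges.
  (5.5, 3.5, 105°): beam 1 = 0.5774 ≠ 0.5176 ✗
  (5.5, 7.5, 330°): beam 1 = 2.5882 ≠ 0.5176 ✗
  (5.5, 2.5, 150°): beam 3 = 2.5882 ≠ 1.5529 ✗
  (3.5, 4.5, 15°): beam 1 = 4.0415 ≠ 0.5176 ✗
  …
  (1.5, 8.5, 330°): r_1=0.5176, r_2=1.0000, r_3=1.5529, r_4=5.1962, r_5=1.9319, r_6=0.5774, r_7=0.5176 — all match ✓
Unique over the lattice → pose = (1.5, 8.5, 330°).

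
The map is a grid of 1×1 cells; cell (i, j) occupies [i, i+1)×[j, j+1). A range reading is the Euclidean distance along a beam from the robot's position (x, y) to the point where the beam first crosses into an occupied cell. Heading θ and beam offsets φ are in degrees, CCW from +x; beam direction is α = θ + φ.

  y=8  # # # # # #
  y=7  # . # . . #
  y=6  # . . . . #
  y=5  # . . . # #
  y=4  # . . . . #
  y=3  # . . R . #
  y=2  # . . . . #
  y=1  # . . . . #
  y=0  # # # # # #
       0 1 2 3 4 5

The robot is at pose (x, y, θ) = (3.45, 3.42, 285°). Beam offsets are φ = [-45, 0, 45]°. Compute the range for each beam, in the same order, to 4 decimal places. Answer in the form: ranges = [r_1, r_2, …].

beam 1: φ=-45°, α=240°
  direction (-0.5000, -0.8660); cell (3,3); t to first gridline: x 0.9000, y 0.4850 (then +2.0000 / +1.1547)
    (3,2) via y @ 0.4850
    (2,2) via x @ 0.9000
    (2,1) via y @ 1.6397
    (2,0) via y @ 2.7944  # hit
  → r_1 = 2.7944
beam 2: φ=0°, α=285°
  direction (0.2588, -0.9659); cell (3,3); t to first gridline: x 2.1250, y 0.4348 (then +3.8637 / +1.0353)
    (3,2) via y @ 0.4348
    (3,1) via y @ 1.4701
    (4,1) via x @ 2.1250
    (4,0) via y @ 2.5054  # hit
  → r_2 = 2.5054
beam 3: φ=45°, α=330°
  direction (0.8660, -0.5000); cell (3,3); t to first gridline: x 0.6351, y 0.8400 (then +1.1547 / +2.0000)
    (4,3) via x @ 0.6351
    (4,2) via y @ 0.8400
    (5,2) via x @ 1.7898  # hit
  → r_3 = 1.7898

ranges = [2.7944, 2.5054, 1.7898]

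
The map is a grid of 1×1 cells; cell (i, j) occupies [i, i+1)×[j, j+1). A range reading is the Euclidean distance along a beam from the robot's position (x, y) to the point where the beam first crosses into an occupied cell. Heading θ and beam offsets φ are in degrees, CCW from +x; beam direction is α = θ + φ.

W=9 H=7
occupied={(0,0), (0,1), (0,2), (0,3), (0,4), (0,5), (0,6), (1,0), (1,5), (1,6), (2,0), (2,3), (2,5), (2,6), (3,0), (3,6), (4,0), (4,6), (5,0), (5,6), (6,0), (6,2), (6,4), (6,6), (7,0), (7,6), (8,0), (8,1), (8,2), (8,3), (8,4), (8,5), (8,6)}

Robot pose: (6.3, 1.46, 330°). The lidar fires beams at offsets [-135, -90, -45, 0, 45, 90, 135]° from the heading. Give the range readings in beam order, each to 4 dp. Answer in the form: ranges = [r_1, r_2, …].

ranges = [1.7773, 0.5312, 0.4762, 0.9200, 1.7600, 0.6235, 0.5590]

beam 1: φ=-135°, α=195°
  cosα=-0.9659 sinα=-0.2588 | (6,1) | tMaxX 0.3106 tMaxY 1.7773 | tΔX 1.0353 tΔY 3.8637
    t=0.3106 [x] (5,1)
    t=1.3459 [x] (4,1)
    t=1.7773 [y] (4,0) — stop
  → r_1 = 1.7773
beam 2: φ=-90°, α=240°
  cosα=-0.5000 sinα=-0.8660 | (6,1) | tMaxX 0.6000 tMaxY 0.5312 | tΔX 2.0000 tΔY 1.1547
    t=0.5312 [y] (6,0) — stop
  → r_2 = 0.5312
beam 3: φ=-45°, α=285°
  cosα=0.2588 sinα=-0.9659 | (6,1) | tMaxX 2.7046 tMaxY 0.4762 | tΔX 3.8637 tΔY 1.0353
    t=0.4762 [y] (6,0) — stop
  → r_3 = 0.4762
beam 4: φ=0°, α=330°
  cosα=0.8660 sinα=-0.5000 | (6,1) | tMaxX 0.8083 tMaxY 0.9200 | tΔX 1.1547 tΔY 2.0000
    t=0.8083 [x] (7,1)
    t=0.9200 [y] (7,0) — stop
  → r_4 = 0.9200
beam 5: φ=45°, α=15°
  cosα=0.9659 sinα=0.2588 | (6,1) | tMaxX 0.7247 tMaxY 2.0864 | tΔX 1.0353 tΔY 3.8637
    t=0.7247 [x] (7,1)
    t=1.7600 [x] (8,1) — stop
  → r_5 = 1.7600
beam 6: φ=90°, α=60°
  cosα=0.5000 sinα=0.8660 | (6,1) | tMaxX 1.4000 tMaxY 0.6235 | tΔX 2.0000 tΔY 1.1547
    t=0.6235 [y] (6,2) — stop
  → r_6 = 0.6235
beam 7: φ=135°, α=105°
  cosα=-0.2588 sinα=0.9659 | (6,1) | tMaxX 1.1591 tMaxY 0.5590 | tΔX 3.8637 tΔY 1.0353
    t=0.5590 [y] (6,2) — stop
  → r_7 = 0.5590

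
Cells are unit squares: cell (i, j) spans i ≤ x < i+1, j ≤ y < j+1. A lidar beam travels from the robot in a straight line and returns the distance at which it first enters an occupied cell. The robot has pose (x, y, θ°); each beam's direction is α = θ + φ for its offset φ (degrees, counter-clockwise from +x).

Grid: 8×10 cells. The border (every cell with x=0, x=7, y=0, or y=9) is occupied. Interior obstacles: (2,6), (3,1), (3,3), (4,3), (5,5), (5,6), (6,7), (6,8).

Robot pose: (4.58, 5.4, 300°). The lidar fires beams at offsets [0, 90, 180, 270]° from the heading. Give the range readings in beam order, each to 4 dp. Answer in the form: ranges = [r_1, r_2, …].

beam 1: φ=0°, α=300°
  d=(0.5000,-0.8660)  start (4,5)  tX=0.8400 tY=0.4619  stride 1/|dx|=2.0000 1/|dy|=1.1547
    cross y-line → (4,4), t=0.4619
    cross x-line → (5,4), t=0.8400
    cross y-line → (5,3), t=1.6166
    cross y-line → (5,2), t=2.7713
    cross x-line → (6,2), t=2.8400
    cross y-line → (6,1), t=3.9260
    cross x-line → (7,1), t=4.8400 (wall)
  → r_1 = 4.8400
beam 2: φ=90°, α=30°
  d=(0.8660,0.5000)  start (4,5)  tX=0.4850 tY=1.2000  stride 1/|dx|=1.1547 1/|dy|=2.0000
    cross x-line → (5,5), t=0.4850 (wall)
  → r_2 = 0.4850
beam 3: φ=180°, α=120°
  d=(-0.5000,0.8660)  start (4,5)  tX=1.1600 tY=0.6928  stride 1/|dx|=2.0000 1/|dy|=1.1547
    cross y-line → (4,6), t=0.6928
    cross x-line → (3,6), t=1.1600
    cross y-line → (3,7), t=1.8475
    cross y-line → (3,8), t=3.0022
    cross x-line → (2,8), t=3.1600
    cross y-line → (2,9), t=4.1569 (wall)
  → r_3 = 4.1569
beam 4: φ=270°, α=210°
  d=(-0.8660,-0.5000)  start (4,5)  tX=0.6697 tY=0.8000  stride 1/|dx|=1.1547 1/|dy|=2.0000
    cross x-line → (3,5), t=0.6697
    cross y-line → (3,4), t=0.8000
    cross x-line → (2,4), t=1.8244
    cross y-line → (2,3), t=2.8000
    cross x-line → (1,3), t=2.9791
    cross x-line → (0,3), t=4.1338 (wall)
  → r_4 = 4.1338

ranges = [4.8400, 0.4850, 4.1569, 4.1338]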